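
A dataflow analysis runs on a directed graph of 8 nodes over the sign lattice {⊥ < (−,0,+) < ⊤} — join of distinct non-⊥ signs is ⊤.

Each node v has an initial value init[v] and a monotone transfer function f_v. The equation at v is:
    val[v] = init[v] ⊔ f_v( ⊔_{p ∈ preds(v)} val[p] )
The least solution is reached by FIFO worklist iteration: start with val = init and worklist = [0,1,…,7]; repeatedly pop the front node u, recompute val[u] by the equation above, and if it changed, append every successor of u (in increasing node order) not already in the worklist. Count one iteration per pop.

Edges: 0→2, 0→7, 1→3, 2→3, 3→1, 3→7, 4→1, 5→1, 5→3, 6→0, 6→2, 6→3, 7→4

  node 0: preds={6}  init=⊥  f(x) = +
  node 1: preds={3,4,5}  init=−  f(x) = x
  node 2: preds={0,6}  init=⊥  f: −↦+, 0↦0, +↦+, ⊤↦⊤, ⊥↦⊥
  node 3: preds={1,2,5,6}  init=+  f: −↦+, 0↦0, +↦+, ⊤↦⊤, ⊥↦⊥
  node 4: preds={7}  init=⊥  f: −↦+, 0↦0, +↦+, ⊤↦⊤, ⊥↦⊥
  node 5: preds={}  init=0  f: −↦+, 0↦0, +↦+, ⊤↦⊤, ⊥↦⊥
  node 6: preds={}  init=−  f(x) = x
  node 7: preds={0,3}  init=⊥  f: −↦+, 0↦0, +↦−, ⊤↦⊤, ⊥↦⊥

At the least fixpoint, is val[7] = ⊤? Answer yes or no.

yes

Iteration log — 11 steps:
  step 1. node 0  ⊔preds=−  new=+  old=⊥  +wl: 
  step 2. node 1  ⊔preds=⊤  new=⊤  old=−  +wl: 
  step 3. node 2  ⊔preds=⊤  new=⊤  old=⊥  +wl: 
  step 4. node 3  ⊔preds=⊤  new=⊤  old=+  +wl: 1
  step 5. node 4  ⊔preds=⊥  new=⊥  stable
  step 6. node 5  ⊔preds=⊥  new=0  stable
  step 7. node 6  ⊔preds=⊥  new=−  stable
  step 8. node 7  ⊔preds=⊤  new=⊤  old=⊥  +wl: 4
  step 9. node 1  ⊔preds=⊤  new=⊤  stable
  step 10. node 4  ⊔preds=⊤  new=⊤  old=⊥  +wl: 1
  step 11. node 1  ⊔preds=⊤  new=⊤  stable

Least fixpoint reached:
  node 0: +
  node 1: ⊤
  node 2: ⊤
  node 3: ⊤
  node 4: ⊤
  node 5: 0
  node 6: −
  node 7: ⊤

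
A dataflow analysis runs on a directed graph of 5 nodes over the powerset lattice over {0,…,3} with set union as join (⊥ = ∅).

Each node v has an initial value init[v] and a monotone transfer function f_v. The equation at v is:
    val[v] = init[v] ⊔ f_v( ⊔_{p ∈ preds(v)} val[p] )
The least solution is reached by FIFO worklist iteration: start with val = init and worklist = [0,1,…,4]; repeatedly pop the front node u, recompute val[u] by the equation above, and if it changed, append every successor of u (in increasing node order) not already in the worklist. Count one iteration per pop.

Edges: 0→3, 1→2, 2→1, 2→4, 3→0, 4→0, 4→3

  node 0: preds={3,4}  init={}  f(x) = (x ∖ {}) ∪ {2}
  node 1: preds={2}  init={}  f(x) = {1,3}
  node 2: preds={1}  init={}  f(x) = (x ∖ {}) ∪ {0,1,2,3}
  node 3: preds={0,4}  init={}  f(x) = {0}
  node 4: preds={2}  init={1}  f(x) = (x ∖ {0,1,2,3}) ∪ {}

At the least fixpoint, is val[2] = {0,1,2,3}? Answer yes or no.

yes

Trace (8 dequeues):
  [1] u=0 | in {1} | out {1,2} | prev {} | push {}
  [2] u=1 | in {} | out {1,3} | prev {} | push {}
  [3] u=2 | in {1,3} | out {0,1,2,3} | prev {} | push {1}
  [4] u=3 | in {1,2} | out {0} | prev {} | push {0}
  [5] u=4 | in {0,1,2,3} | out {1} | ==
  [6] u=1 | in {0,1,2,3} | out {1,3} | ==
  [7] u=0 | in {0,1} | out {0,1,2} | prev {1,2} | push {3}
  [8] u=3 | in {0,1,2} | out {0} | ==

Converged values:
  [0] {0,1,2}
  [1] {1,3}
  [2] {0,1,2,3}
  [3] {0}
  [4] {1}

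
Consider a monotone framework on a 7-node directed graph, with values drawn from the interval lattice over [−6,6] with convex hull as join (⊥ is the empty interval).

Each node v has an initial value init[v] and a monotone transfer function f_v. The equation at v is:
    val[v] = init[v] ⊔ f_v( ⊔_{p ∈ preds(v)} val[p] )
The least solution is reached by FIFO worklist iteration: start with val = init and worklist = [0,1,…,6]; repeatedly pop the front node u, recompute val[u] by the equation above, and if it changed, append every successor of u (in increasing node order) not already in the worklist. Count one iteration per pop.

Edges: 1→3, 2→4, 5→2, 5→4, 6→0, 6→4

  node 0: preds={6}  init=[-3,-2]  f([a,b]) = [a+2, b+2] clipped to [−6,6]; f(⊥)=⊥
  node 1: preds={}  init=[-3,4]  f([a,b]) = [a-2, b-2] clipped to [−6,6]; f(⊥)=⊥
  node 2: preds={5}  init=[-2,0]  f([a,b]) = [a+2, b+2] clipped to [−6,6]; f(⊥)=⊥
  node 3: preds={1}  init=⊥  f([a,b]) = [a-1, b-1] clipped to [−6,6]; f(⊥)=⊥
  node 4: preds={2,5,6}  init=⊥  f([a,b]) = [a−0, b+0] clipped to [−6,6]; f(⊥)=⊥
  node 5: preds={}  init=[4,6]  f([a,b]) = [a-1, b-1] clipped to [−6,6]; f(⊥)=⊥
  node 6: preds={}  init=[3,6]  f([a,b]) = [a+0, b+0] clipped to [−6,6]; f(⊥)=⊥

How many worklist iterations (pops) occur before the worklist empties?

7

Trace (7 dequeues):
  [1] u=0 | in [3,6] | out [-3,6] | prev [-3,-2] | push {}
  [2] u=1 | in ⊥ | out [-3,4] | ==
  [3] u=2 | in [4,6] | out [-2,6] | prev [-2,0] | push {}
  [4] u=3 | in [-3,4] | out [-4,3] | prev ⊥ | push {}
  [5] u=4 | in [-2,6] | out [-2,6] | prev ⊥ | push {}
  [6] u=5 | in ⊥ | out [4,6] | ==
  [7] u=6 | in ⊥ | out [3,6] | ==

Converged values:
  [0] [-3,6]
  [1] [-3,4]
  [2] [-2,6]
  [3] [-4,3]
  [4] [-2,6]
  [5] [4,6]
  [6] [3,6]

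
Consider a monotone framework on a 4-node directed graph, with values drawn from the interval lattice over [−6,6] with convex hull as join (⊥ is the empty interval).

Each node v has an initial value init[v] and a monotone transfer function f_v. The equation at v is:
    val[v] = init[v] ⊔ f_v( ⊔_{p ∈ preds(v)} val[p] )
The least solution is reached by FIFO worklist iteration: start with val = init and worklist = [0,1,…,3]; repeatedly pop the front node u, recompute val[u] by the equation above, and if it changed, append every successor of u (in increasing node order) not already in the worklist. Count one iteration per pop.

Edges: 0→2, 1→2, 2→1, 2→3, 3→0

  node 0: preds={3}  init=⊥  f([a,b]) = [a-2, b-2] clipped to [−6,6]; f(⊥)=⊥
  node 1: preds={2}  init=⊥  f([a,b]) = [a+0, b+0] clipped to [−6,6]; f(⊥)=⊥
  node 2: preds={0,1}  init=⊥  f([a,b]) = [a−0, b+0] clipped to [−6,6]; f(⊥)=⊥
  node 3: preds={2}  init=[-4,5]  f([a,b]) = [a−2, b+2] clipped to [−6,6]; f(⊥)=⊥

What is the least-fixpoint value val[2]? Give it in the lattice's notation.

[-6,3]

Iteration log — 7 steps:
  step 1. node 0  ⊔preds=[-4,5]  new=[-6,3]  old=⊥  +wl: 
  step 2. node 1  ⊔preds=⊥  new=⊥  stable
  step 3. node 2  ⊔preds=[-6,3]  new=[-6,3]  old=⊥  +wl: 1
  step 4. node 3  ⊔preds=[-6,3]  new=[-6,5]  old=[-4,5]  +wl: 0
  step 5. node 1  ⊔preds=[-6,3]  new=[-6,3]  old=⊥  +wl: 2
  step 6. node 0  ⊔preds=[-6,5]  new=[-6,3]  stable
  step 7. node 2  ⊔preds=[-6,3]  new=[-6,3]  stable

Least fixpoint reached:
  node 0: [-6,3]
  node 1: [-6,3]
  node 2: [-6,3]
  node 3: [-6,5]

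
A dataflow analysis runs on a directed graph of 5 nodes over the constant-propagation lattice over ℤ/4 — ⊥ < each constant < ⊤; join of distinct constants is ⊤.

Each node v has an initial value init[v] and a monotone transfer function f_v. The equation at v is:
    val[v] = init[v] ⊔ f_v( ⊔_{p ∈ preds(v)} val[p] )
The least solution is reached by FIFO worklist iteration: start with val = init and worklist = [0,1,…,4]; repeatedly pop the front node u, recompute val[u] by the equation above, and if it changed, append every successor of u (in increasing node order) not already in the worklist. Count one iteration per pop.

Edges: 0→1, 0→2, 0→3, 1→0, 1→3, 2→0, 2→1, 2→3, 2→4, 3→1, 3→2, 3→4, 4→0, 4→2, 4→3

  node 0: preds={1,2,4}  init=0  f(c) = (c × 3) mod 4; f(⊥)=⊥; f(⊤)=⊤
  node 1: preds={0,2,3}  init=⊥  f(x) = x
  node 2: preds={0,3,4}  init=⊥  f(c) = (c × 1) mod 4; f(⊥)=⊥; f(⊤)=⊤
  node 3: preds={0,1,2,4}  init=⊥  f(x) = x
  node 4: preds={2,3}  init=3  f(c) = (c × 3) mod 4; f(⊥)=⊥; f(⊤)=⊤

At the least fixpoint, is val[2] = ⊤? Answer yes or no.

Worklist (9 pops):
  #1 pop 0: in=3 → ⊤ (was 0); enqueue []
  #2 pop 1: in=⊤ → ⊤ (was ⊥); enqueue [0]
  #3 pop 2: in=⊤ → ⊤ (was ⊥); enqueue [1]
  #4 pop 3: in=⊤ → ⊤ (was ⊥); enqueue [2]
  #5 pop 4: in=⊤ → ⊤ (was 3); enqueue [3]
  #6 pop 0: in=⊤ → ⊤ (no change)
  #7 pop 1: in=⊤ → ⊤ (no change)
  #8 pop 2: in=⊤ → ⊤ (no change)
  #9 pop 3: in=⊤ → ⊤ (no change)

Fixpoint:
  val[0] = ⊤
  val[1] = ⊤
  val[2] = ⊤
  val[3] = ⊤
  val[4] = ⊤

yes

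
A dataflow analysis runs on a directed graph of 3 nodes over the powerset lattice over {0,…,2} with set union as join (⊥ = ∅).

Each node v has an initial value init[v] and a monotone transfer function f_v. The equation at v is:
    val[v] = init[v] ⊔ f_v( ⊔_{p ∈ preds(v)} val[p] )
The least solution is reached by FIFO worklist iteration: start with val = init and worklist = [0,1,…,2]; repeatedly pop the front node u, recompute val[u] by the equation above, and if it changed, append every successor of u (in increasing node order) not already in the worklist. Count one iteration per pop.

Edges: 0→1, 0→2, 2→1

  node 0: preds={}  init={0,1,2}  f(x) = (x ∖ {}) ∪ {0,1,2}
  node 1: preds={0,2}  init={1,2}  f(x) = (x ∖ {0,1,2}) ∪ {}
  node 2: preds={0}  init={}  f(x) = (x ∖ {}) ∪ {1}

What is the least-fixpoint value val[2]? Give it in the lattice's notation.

Iteration log — 4 steps:
  step 1. node 0  ⊔preds={}  new={0,1,2}  stable
  step 2. node 1  ⊔preds={0,1,2}  new={1,2}  stable
  step 3. node 2  ⊔preds={0,1,2}  new={0,1,2}  old={}  +wl: 1
  step 4. node 1  ⊔preds={0,1,2}  new={1,2}  stable

Least fixpoint reached:
  node 0: {0,1,2}
  node 1: {1,2}
  node 2: {0,1,2}

{0,1,2}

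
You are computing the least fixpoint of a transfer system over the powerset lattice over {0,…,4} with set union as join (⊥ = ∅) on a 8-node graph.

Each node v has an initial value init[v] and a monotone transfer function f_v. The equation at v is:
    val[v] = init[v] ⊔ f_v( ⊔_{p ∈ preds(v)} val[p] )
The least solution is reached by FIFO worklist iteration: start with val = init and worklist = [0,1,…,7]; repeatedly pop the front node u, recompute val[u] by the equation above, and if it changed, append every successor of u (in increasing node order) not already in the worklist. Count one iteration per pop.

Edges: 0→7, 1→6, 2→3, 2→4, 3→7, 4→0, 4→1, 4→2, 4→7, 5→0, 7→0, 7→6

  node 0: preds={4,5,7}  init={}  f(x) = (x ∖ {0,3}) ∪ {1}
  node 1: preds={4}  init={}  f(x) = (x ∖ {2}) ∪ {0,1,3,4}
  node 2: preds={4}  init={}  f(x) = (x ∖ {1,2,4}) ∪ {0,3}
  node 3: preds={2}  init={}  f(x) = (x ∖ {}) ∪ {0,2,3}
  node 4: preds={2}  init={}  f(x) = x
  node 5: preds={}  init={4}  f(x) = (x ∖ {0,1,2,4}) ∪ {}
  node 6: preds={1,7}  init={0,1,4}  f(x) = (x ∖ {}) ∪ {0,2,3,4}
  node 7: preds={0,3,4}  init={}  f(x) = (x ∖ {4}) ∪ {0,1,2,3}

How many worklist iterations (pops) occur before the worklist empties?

13

Worklist (13 pops):
  #1 pop 0: in={4} → {1,4} (was {}); enqueue []
  #2 pop 1: in={} → {0,1,3,4} (was {}); enqueue []
  #3 pop 2: in={} → {0,3} (was {}); enqueue []
  #4 pop 3: in={0,3} → {0,2,3} (was {}); enqueue []
  #5 pop 4: in={0,3} → {0,3} (was {}); enqueue [0,1,2]
  #6 pop 5: in={} → {4} (no change)
  #7 pop 6: in={0,1,3,4} → {0,1,2,3,4} (was {0,1,4}); enqueue []
  #8 pop 7: in={0,1,2,3,4} → {0,1,2,3} (was {}); enqueue [6]
  #9 pop 0: in={0,1,2,3,4} → {1,2,4} (was {1,4}); enqueue [7]
  #10 pop 1: in={0,3} → {0,1,3,4} (no change)
  #11 pop 2: in={0,3} → {0,3} (no change)
  #12 pop 6: in={0,1,2,3,4} → {0,1,2,3,4} (no change)
  #13 pop 7: in={0,1,2,3,4} → {0,1,2,3} (no change)

Fixpoint:
  val[0] = {1,2,4}
  val[1] = {0,1,3,4}
  val[2] = {0,3}
  val[3] = {0,2,3}
  val[4] = {0,3}
  val[5] = {4}
  val[6] = {0,1,2,3,4}
  val[7] = {0,1,2,3}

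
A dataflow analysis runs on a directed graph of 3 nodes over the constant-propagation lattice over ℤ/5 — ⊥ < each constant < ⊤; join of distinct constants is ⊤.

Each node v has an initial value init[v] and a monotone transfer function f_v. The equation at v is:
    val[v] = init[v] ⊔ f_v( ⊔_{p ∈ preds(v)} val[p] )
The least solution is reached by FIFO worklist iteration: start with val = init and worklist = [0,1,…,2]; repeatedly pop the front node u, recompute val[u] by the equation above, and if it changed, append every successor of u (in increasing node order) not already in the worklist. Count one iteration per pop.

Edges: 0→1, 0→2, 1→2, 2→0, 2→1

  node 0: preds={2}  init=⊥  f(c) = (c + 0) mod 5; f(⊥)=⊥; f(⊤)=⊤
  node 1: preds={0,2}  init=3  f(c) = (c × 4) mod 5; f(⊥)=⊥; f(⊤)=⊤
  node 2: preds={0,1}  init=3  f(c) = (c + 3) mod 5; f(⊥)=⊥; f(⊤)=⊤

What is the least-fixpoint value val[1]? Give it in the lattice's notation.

Worklist (6 pops):
  #1 pop 0: in=3 → 3 (was ⊥); enqueue []
  #2 pop 1: in=3 → ⊤ (was 3); enqueue []
  #3 pop 2: in=⊤ → ⊤ (was 3); enqueue [0,1]
  #4 pop 0: in=⊤ → ⊤ (was 3); enqueue [2]
  #5 pop 1: in=⊤ → ⊤ (no change)
  #6 pop 2: in=⊤ → ⊤ (no change)

Fixpoint:
  val[0] = ⊤
  val[1] = ⊤
  val[2] = ⊤

⊤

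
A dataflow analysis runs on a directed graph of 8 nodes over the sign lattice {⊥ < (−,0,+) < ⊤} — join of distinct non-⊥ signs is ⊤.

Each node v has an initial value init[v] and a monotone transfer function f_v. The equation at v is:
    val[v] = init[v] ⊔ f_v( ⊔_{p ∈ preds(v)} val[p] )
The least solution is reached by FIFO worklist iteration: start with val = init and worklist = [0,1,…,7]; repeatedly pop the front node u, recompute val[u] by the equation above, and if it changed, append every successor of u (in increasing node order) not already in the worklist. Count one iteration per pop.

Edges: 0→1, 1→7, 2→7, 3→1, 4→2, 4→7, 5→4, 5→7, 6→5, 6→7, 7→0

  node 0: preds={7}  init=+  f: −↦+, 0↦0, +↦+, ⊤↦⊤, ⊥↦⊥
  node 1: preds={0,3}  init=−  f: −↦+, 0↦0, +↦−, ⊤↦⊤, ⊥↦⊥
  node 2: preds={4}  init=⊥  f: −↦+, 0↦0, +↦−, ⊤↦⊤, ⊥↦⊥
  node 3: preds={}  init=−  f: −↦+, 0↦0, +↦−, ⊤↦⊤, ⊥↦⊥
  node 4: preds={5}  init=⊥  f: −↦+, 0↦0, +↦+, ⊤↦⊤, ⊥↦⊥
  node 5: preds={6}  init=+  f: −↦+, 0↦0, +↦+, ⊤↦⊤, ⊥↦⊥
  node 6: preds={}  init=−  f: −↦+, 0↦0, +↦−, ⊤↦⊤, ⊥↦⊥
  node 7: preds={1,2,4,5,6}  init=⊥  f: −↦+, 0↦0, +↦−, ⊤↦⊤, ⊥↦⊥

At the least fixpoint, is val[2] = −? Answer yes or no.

yes

Worklist (12 pops):
  #1 pop 0: in=⊥ → + (no change)
  #2 pop 1: in=⊤ → ⊤ (was −); enqueue []
  #3 pop 2: in=⊥ → ⊥ (no change)
  #4 pop 3: in=⊥ → − (no change)
  #5 pop 4: in=+ → + (was ⊥); enqueue [2]
  #6 pop 5: in=− → + (no change)
  #7 pop 6: in=⊥ → − (no change)
  #8 pop 7: in=⊤ → ⊤ (was ⊥); enqueue [0]
  #9 pop 2: in=+ → − (was ⊥); enqueue [7]
  #10 pop 0: in=⊤ → ⊤ (was +); enqueue [1]
  #11 pop 7: in=⊤ → ⊤ (no change)
  #12 pop 1: in=⊤ → ⊤ (no change)

Fixpoint:
  val[0] = ⊤
  val[1] = ⊤
  val[2] = −
  val[3] = −
  val[4] = +
  val[5] = +
  val[6] = −
  val[7] = ⊤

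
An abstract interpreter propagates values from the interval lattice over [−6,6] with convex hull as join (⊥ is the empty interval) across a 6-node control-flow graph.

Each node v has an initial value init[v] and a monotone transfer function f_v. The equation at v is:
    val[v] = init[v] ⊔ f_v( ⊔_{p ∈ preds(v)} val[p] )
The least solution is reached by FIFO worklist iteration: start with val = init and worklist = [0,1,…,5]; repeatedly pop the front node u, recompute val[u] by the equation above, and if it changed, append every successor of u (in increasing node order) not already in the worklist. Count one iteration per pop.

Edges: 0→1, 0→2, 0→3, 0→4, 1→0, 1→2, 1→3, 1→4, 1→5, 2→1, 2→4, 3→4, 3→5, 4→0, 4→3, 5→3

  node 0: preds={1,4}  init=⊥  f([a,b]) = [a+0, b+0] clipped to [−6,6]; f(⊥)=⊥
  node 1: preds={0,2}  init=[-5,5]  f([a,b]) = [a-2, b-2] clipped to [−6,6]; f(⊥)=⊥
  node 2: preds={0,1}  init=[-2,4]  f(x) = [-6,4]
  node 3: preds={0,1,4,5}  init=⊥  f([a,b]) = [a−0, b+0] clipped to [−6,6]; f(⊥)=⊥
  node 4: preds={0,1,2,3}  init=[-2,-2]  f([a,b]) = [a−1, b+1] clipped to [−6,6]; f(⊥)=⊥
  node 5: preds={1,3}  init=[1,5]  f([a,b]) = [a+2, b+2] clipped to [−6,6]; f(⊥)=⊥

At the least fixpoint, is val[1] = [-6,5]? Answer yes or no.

Worklist (12 pops):
  #1 pop 0: in=[-5,5] → [-5,5] (was ⊥); enqueue []
  #2 pop 1: in=[-5,5] → [-6,5] (was [-5,5]); enqueue [0]
  #3 pop 2: in=[-6,5] → [-6,4] (was [-2,4]); enqueue [1]
  #4 pop 3: in=[-6,5] → [-6,5] (was ⊥); enqueue []
  #5 pop 4: in=[-6,5] → [-6,6] (was [-2,-2]); enqueue [3]
  #6 pop 5: in=[-6,5] → [-4,6] (was [1,5]); enqueue []
  #7 pop 0: in=[-6,6] → [-6,6] (was [-5,5]); enqueue [2,4]
  #8 pop 1: in=[-6,6] → [-6,5] (no change)
  #9 pop 3: in=[-6,6] → [-6,6] (was [-6,5]); enqueue [5]
  #10 pop 2: in=[-6,6] → [-6,4] (no change)
  #11 pop 4: in=[-6,6] → [-6,6] (no change)
  #12 pop 5: in=[-6,6] → [-4,6] (no change)

Fixpoint:
  val[0] = [-6,6]
  val[1] = [-6,5]
  val[2] = [-6,4]
  val[3] = [-6,6]
  val[4] = [-6,6]
  val[5] = [-4,6]

yes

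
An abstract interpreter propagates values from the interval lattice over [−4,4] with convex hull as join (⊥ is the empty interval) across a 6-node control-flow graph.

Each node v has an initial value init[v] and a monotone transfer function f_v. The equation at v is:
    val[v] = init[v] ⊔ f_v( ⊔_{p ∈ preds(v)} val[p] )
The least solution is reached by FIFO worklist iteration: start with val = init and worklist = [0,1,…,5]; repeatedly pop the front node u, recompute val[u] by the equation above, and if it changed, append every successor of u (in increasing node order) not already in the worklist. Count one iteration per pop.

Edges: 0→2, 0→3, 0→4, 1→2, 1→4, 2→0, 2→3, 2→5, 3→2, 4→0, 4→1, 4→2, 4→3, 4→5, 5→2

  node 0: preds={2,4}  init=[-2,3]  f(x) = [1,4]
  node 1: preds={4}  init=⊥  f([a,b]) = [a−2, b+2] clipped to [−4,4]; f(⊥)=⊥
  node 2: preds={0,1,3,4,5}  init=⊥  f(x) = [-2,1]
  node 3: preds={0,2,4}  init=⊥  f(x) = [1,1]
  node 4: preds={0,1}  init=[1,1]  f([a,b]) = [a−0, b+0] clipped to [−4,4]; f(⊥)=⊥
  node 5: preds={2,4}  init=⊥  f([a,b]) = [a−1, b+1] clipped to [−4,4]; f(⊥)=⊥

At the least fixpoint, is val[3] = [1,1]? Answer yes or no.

Trace (18 dequeues):
  [1] u=0 | in [1,1] | out [-2,4] | prev [-2,3] | push {}
  [2] u=1 | in [1,1] | out [-1,3] | prev ⊥ | push {}
  [3] u=2 | in [-2,4] | out [-2,1] | prev ⊥ | push {0}
  [4] u=3 | in [-2,4] | out [1,1] | prev ⊥ | push {2}
  [5] u=4 | in [-2,4] | out [-2,4] | prev [1,1] | push {1,3}
  [6] u=5 | in [-2,4] | out [-3,4] | prev ⊥ | push {}
  [7] u=0 | in [-2,4] | out [-2,4] | ==
  [8] u=2 | in [-3,4] | out [-2,1] | ==
  [9] u=1 | in [-2,4] | out [-4,4] | prev [-1,3] | push {2,4}
  [10] u=3 | in [-2,4] | out [1,1] | ==
  [11] u=2 | in [-4,4] | out [-2,1] | ==
  [12] u=4 | in [-4,4] | out [-4,4] | prev [-2,4] | push {0,1,2,3,5}
  [13] u=0 | in [-4,4] | out [-2,4] | ==
  [14] u=1 | in [-4,4] | out [-4,4] | ==
  [15] u=2 | in [-4,4] | out [-2,1] | ==
  [16] u=3 | in [-4,4] | out [1,1] | ==
  [17] u=5 | in [-4,4] | out [-4,4] | prev [-3,4] | push {2}
  [18] u=2 | in [-4,4] | out [-2,1] | ==

Converged values:
  [0] [-2,4]
  [1] [-4,4]
  [2] [-2,1]
  [3] [1,1]
  [4] [-4,4]
  [5] [-4,4]

yes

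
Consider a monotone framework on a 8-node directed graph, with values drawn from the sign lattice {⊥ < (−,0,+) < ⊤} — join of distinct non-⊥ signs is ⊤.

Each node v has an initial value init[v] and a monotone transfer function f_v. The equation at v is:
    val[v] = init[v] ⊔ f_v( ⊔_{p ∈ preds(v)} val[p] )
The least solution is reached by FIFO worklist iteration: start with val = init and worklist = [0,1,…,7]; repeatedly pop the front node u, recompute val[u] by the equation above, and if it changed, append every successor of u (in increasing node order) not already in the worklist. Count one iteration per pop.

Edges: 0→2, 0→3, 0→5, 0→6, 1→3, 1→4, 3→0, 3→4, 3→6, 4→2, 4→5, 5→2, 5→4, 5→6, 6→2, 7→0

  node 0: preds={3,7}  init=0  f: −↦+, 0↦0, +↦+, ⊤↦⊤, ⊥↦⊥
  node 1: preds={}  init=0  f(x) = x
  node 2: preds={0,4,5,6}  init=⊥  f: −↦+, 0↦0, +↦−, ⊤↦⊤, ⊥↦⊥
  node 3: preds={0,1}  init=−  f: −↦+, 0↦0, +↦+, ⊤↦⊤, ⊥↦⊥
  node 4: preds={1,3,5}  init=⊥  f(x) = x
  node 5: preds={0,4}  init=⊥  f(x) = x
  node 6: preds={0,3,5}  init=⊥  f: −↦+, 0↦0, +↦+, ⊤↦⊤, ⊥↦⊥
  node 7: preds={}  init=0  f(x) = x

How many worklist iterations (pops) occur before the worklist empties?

Iteration log — 11 steps:
  step 1. node 0  ⊔preds=⊤  new=⊤  old=0  +wl: 
  step 2. node 1  ⊔preds=⊥  new=0  stable
  step 3. node 2  ⊔preds=⊤  new=⊤  old=⊥  +wl: 
  step 4. node 3  ⊔preds=⊤  new=⊤  old=−  +wl: 0
  step 5. node 4  ⊔preds=⊤  new=⊤  old=⊥  +wl: 2
  step 6. node 5  ⊔preds=⊤  new=⊤  old=⊥  +wl: 4
  step 7. node 6  ⊔preds=⊤  new=⊤  old=⊥  +wl: 
  step 8. node 7  ⊔preds=⊥  new=0  stable
  step 9. node 0  ⊔preds=⊤  new=⊤  stable
  step 10. node 2  ⊔preds=⊤  new=⊤  stable
  step 11. node 4  ⊔preds=⊤  new=⊤  stable

Least fixpoint reached:
  node 0: ⊤
  node 1: 0
  node 2: ⊤
  node 3: ⊤
  node 4: ⊤
  node 5: ⊤
  node 6: ⊤
  node 7: 0

11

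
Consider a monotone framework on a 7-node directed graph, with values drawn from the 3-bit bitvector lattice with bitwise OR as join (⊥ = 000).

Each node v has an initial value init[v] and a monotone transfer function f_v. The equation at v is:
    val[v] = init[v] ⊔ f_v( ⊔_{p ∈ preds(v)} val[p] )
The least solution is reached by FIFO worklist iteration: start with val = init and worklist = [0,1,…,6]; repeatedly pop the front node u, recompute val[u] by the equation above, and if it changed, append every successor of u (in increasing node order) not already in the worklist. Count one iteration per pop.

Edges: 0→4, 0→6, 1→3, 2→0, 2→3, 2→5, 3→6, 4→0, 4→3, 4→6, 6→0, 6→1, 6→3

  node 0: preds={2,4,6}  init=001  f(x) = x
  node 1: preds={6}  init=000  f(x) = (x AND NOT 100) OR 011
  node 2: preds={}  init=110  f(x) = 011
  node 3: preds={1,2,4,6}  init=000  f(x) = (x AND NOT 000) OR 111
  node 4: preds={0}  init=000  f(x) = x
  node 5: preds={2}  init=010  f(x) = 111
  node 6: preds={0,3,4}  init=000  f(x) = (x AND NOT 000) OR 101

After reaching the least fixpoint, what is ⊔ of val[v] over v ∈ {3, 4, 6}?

Worklist (10 pops):
  #1 pop 0: in=110 → 111 (was 001); enqueue []
  #2 pop 1: in=000 → 011 (was 000); enqueue []
  #3 pop 2: in=000 → 111 (was 110); enqueue [0]
  #4 pop 3: in=111 → 111 (was 000); enqueue []
  #5 pop 4: in=111 → 111 (was 000); enqueue [3]
  #6 pop 5: in=111 → 111 (was 010); enqueue []
  #7 pop 6: in=111 → 111 (was 000); enqueue [1]
  #8 pop 0: in=111 → 111 (no change)
  #9 pop 3: in=111 → 111 (no change)
  #10 pop 1: in=111 → 011 (no change)

Fixpoint:
  val[0] = 111
  val[1] = 011
  val[2] = 111
  val[3] = 111
  val[4] = 111
  val[5] = 111
  val[6] = 111

111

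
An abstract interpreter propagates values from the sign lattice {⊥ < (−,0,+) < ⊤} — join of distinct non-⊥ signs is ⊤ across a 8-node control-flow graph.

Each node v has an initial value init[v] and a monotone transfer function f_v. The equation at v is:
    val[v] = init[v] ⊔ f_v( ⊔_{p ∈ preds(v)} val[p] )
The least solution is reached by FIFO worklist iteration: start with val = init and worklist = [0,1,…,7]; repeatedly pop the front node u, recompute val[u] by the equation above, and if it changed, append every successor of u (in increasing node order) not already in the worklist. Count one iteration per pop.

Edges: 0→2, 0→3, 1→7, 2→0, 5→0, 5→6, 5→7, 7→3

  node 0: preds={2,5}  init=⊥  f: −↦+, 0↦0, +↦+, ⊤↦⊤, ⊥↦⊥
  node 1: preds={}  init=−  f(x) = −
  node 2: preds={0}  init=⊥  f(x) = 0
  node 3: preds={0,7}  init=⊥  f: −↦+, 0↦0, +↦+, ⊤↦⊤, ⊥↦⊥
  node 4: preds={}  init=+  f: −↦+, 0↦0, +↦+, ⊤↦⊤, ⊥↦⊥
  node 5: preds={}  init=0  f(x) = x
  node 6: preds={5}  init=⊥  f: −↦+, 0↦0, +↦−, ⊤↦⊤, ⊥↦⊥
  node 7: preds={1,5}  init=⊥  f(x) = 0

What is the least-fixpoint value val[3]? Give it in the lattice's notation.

Iteration log — 10 steps:
  step 1. node 0  ⊔preds=0  new=0  old=⊥  +wl: 
  step 2. node 1  ⊔preds=⊥  new=−  stable
  step 3. node 2  ⊔preds=0  new=0  old=⊥  +wl: 0
  step 4. node 3  ⊔preds=0  new=0  old=⊥  +wl: 
  step 5. node 4  ⊔preds=⊥  new=+  stable
  step 6. node 5  ⊔preds=⊥  new=0  stable
  step 7. node 6  ⊔preds=0  new=0  old=⊥  +wl: 
  step 8. node 7  ⊔preds=⊤  new=0  old=⊥  +wl: 3
  step 9. node 0  ⊔preds=0  new=0  stable
  step 10. node 3  ⊔preds=0  new=0  stable

Least fixpoint reached:
  node 0: 0
  node 1: −
  node 2: 0
  node 3: 0
  node 4: +
  node 5: 0
  node 6: 0
  node 7: 0

0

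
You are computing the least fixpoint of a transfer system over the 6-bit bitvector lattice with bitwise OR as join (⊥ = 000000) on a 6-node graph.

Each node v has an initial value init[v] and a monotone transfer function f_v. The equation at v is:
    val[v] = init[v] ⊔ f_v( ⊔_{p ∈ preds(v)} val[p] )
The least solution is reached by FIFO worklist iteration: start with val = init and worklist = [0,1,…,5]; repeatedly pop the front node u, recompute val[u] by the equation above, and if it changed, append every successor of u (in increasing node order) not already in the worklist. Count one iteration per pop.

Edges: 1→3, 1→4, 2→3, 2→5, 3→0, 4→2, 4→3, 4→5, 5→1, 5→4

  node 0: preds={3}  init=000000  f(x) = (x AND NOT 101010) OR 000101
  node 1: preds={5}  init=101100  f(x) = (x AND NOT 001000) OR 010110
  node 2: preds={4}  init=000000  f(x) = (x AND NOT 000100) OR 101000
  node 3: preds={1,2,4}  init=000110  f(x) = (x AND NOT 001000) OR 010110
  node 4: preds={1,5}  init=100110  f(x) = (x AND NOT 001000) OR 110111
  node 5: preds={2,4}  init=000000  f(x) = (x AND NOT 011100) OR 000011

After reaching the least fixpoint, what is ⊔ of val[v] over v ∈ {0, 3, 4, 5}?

110111

Trace (14 dequeues):
  [1] u=0 | in 000110 | out 000101 | prev 000000 | push {}
  [2] u=1 | in 000000 | out 111110 | prev 101100 | push {}
  [3] u=2 | in 100110 | out 101010 | prev 000000 | push {}
  [4] u=3 | in 111110 | out 110110 | prev 000110 | push {0}
  [5] u=4 | in 111110 | out 110111 | prev 100110 | push {2,3}
  [6] u=5 | in 111111 | out 100011 | prev 000000 | push {1,4}
  [7] u=0 | in 110110 | out 010101 | prev 000101 | push {}
  [8] u=2 | in 110111 | out 111011 | prev 101010 | push {5}
  [9] u=3 | in 111111 | out 110111 | prev 110110 | push {0}
  [10] u=1 | in 100011 | out 111111 | prev 111110 | push {3}
  [11] u=4 | in 111111 | out 110111 | ==
  [12] u=5 | in 111111 | out 100011 | ==
  [13] u=0 | in 110111 | out 010101 | ==
  [14] u=3 | in 111111 | out 110111 | ==

Converged values:
  [0] 010101
  [1] 111111
  [2] 111011
  [3] 110111
  [4] 110111
  [5] 100011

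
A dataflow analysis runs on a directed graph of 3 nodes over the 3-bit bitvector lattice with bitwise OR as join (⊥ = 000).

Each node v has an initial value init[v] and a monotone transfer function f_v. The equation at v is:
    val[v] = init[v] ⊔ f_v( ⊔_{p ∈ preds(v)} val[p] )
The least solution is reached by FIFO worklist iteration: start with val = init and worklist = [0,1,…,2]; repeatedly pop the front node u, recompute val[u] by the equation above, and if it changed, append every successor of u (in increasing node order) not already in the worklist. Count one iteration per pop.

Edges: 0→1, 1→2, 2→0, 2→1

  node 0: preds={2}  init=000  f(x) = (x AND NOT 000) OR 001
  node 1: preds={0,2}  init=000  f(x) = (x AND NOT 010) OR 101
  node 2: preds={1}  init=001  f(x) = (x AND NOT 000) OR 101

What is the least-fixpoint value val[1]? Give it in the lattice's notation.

101

Iteration log — 5 steps:
  step 1. node 0  ⊔preds=001  new=001  old=000  +wl: 
  step 2. node 1  ⊔preds=001  new=101  old=000  +wl: 
  step 3. node 2  ⊔preds=101  new=101  old=001  +wl: 0,1
  step 4. node 0  ⊔preds=101  new=101  old=001  +wl: 
  step 5. node 1  ⊔preds=101  new=101  stable

Least fixpoint reached:
  node 0: 101
  node 1: 101
  node 2: 101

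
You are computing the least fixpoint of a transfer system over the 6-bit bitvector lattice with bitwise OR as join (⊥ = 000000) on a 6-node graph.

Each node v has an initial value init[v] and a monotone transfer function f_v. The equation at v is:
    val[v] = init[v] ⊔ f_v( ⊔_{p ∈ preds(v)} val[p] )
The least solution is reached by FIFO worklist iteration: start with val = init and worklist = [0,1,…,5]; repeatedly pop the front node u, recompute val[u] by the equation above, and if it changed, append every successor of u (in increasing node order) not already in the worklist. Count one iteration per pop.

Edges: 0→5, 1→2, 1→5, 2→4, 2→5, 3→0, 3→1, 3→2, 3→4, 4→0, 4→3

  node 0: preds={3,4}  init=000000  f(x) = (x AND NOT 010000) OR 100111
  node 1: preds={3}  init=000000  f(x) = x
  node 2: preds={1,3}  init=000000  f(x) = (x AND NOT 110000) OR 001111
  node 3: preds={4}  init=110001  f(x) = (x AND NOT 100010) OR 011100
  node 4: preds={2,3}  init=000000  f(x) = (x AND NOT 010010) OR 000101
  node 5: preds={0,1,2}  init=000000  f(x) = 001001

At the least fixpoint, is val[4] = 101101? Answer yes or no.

Trace (11 dequeues):
  [1] u=0 | in 110001 | out 100111 | prev 000000 | push {}
  [2] u=1 | in 110001 | out 110001 | prev 000000 | push {}
  [3] u=2 | in 110001 | out 001111 | prev 000000 | push {}
  [4] u=3 | in 000000 | out 111101 | prev 110001 | push {0,1,2}
  [5] u=4 | in 111111 | out 101101 | prev 000000 | push {3}
  [6] u=5 | in 111111 | out 001001 | prev 000000 | push {}
  [7] u=0 | in 111101 | out 101111 | prev 100111 | push {5}
  [8] u=1 | in 111101 | out 111101 | prev 110001 | push {}
  [9] u=2 | in 111101 | out 001111 | ==
  [10] u=3 | in 101101 | out 111101 | ==
  [11] u=5 | in 111111 | out 001001 | ==

Converged values:
  [0] 101111
  [1] 111101
  [2] 001111
  [3] 111101
  [4] 101101
  [5] 001001

yes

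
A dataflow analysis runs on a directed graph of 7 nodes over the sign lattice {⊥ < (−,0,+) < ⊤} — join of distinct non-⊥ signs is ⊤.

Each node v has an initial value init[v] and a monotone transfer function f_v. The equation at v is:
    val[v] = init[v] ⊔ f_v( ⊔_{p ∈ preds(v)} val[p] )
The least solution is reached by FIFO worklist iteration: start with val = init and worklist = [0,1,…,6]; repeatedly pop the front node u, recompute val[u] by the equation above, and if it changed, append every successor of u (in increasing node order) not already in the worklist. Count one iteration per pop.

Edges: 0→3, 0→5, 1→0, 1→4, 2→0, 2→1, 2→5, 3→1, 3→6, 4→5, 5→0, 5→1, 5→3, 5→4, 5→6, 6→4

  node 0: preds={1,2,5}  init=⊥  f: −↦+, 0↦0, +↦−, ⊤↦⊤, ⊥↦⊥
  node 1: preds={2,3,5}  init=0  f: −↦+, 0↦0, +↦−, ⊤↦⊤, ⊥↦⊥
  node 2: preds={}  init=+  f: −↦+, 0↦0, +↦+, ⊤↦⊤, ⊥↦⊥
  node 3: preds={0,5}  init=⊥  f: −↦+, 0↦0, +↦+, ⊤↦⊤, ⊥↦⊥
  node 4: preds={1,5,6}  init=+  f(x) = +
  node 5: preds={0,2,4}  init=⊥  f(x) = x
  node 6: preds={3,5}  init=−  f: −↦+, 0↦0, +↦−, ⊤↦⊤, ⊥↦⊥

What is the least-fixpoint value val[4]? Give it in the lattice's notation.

+

Worklist (11 pops):
  #1 pop 0: in=⊤ → ⊤ (was ⊥); enqueue []
  #2 pop 1: in=+ → ⊤ (was 0); enqueue [0]
  #3 pop 2: in=⊥ → + (no change)
  #4 pop 3: in=⊤ → ⊤ (was ⊥); enqueue [1]
  #5 pop 4: in=⊤ → + (no change)
  #6 pop 5: in=⊤ → ⊤ (was ⊥); enqueue [3,4]
  #7 pop 6: in=⊤ → ⊤ (was −); enqueue []
  #8 pop 0: in=⊤ → ⊤ (no change)
  #9 pop 1: in=⊤ → ⊤ (no change)
  #10 pop 3: in=⊤ → ⊤ (no change)
  #11 pop 4: in=⊤ → + (no change)

Fixpoint:
  val[0] = ⊤
  val[1] = ⊤
  val[2] = +
  val[3] = ⊤
  val[4] = +
  val[5] = ⊤
  val[6] = ⊤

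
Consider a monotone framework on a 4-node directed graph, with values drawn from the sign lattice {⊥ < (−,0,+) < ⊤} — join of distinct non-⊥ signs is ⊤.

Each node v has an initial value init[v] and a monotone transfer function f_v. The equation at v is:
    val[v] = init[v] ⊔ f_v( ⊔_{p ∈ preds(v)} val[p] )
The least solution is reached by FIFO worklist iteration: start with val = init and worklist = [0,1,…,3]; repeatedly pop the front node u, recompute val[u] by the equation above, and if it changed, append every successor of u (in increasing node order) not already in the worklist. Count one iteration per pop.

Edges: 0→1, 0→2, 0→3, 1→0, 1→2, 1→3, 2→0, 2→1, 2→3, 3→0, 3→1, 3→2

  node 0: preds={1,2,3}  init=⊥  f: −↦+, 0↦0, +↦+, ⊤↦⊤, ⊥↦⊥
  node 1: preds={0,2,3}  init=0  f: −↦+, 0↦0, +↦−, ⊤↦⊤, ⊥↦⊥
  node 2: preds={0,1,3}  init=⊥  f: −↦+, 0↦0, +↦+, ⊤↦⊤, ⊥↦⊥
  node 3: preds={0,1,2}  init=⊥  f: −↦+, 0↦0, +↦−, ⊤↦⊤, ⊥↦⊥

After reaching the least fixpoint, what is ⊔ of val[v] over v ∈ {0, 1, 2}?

Trace (7 dequeues):
  [1] u=0 | in 0 | out 0 | prev ⊥ | push {}
  [2] u=1 | in 0 | out 0 | ==
  [3] u=2 | in 0 | out 0 | prev ⊥ | push {0,1}
  [4] u=3 | in 0 | out 0 | prev ⊥ | push {2}
  [5] u=0 | in 0 | out 0 | ==
  [6] u=1 | in 0 | out 0 | ==
  [7] u=2 | in 0 | out 0 | ==

Converged values:
  [0] 0
  [1] 0
  [2] 0
  [3] 0

0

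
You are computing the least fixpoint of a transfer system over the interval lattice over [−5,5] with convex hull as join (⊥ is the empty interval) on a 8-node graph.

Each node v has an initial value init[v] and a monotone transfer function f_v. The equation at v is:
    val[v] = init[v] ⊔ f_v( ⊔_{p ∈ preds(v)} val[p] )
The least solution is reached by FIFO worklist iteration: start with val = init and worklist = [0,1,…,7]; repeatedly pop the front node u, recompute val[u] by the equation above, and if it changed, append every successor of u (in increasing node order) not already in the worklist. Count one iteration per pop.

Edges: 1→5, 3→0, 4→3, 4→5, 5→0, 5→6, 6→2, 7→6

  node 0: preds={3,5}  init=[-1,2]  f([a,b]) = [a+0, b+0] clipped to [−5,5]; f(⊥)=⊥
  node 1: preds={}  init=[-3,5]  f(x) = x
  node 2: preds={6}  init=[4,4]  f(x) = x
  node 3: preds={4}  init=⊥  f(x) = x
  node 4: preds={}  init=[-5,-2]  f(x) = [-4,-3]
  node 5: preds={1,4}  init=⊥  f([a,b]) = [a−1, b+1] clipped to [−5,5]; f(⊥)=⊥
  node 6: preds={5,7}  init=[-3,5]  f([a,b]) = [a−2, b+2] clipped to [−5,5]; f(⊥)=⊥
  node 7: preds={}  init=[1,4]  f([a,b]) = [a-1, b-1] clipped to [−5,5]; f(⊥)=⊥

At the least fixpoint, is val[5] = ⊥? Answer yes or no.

no

Worklist (10 pops):
  #1 pop 0: in=⊥ → [-1,2] (no change)
  #2 pop 1: in=⊥ → [-3,5] (no change)
  #3 pop 2: in=[-3,5] → [-3,5] (was [4,4]); enqueue []
  #4 pop 3: in=[-5,-2] → [-5,-2] (was ⊥); enqueue [0]
  #5 pop 4: in=⊥ → [-5,-2] (no change)
  #6 pop 5: in=[-5,5] → [-5,5] (was ⊥); enqueue []
  #7 pop 6: in=[-5,5] → [-5,5] (was [-3,5]); enqueue [2]
  #8 pop 7: in=⊥ → [1,4] (no change)
  #9 pop 0: in=[-5,5] → [-5,5] (was [-1,2]); enqueue []
  #10 pop 2: in=[-5,5] → [-5,5] (was [-3,5]); enqueue []

Fixpoint:
  val[0] = [-5,5]
  val[1] = [-3,5]
  val[2] = [-5,5]
  val[3] = [-5,-2]
  val[4] = [-5,-2]
  val[5] = [-5,5]
  val[6] = [-5,5]
  val[7] = [1,4]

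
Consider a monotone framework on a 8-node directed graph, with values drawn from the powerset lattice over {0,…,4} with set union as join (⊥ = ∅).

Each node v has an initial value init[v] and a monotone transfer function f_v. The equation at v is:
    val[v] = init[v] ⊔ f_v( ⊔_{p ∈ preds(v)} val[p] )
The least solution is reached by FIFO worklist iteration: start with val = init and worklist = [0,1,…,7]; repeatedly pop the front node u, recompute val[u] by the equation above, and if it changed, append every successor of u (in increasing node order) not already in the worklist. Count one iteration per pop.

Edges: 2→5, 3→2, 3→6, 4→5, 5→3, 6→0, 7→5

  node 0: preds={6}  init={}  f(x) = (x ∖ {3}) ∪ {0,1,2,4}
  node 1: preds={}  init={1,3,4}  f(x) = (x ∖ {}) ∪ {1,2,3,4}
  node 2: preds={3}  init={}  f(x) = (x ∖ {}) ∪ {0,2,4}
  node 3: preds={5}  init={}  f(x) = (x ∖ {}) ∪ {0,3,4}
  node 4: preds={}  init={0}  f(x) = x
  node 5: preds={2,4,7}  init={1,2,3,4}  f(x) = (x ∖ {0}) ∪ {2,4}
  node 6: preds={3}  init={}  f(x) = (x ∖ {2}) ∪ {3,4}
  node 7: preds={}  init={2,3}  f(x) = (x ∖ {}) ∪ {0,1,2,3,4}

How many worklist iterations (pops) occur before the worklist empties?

Iteration log — 11 steps:
  step 1. node 0  ⊔preds={}  new={0,1,2,4}  old={}  +wl: 
  step 2. node 1  ⊔preds={}  new={1,2,3,4}  old={1,3,4}  +wl: 
  step 3. node 2  ⊔preds={}  new={0,2,4}  old={}  +wl: 
  step 4. node 3  ⊔preds={1,2,3,4}  new={0,1,2,3,4}  old={}  +wl: 2
  step 5. node 4  ⊔preds={}  new={0}  stable
  step 6. node 5  ⊔preds={0,2,3,4}  new={1,2,3,4}  stable
  step 7. node 6  ⊔preds={0,1,2,3,4}  new={0,1,3,4}  old={}  +wl: 0
  step 8. node 7  ⊔preds={}  new={0,1,2,3,4}  old={2,3}  +wl: 5
  step 9. node 2  ⊔preds={0,1,2,3,4}  new={0,1,2,3,4}  old={0,2,4}  +wl: 
  step 10. node 0  ⊔preds={0,1,3,4}  new={0,1,2,4}  stable
  step 11. node 5  ⊔preds={0,1,2,3,4}  new={1,2,3,4}  stable

Least fixpoint reached:
  node 0: {0,1,2,4}
  node 1: {1,2,3,4}
  node 2: {0,1,2,3,4}
  node 3: {0,1,2,3,4}
  node 4: {0}
  node 5: {1,2,3,4}
  node 6: {0,1,3,4}
  node 7: {0,1,2,3,4}

11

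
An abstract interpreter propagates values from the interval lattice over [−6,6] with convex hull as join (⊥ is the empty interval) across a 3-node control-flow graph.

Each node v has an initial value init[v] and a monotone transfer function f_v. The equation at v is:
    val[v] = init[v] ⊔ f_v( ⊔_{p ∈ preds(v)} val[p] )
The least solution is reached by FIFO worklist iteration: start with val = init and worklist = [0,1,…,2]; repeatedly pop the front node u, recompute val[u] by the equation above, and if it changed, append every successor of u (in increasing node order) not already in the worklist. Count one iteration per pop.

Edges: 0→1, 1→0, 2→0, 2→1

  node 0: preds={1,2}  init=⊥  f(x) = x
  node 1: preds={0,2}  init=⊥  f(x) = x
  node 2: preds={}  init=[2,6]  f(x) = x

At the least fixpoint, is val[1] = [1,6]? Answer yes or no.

no

Iteration log — 4 steps:
  step 1. node 0  ⊔preds=[2,6]  new=[2,6]  old=⊥  +wl: 
  step 2. node 1  ⊔preds=[2,6]  new=[2,6]  old=⊥  +wl: 0
  step 3. node 2  ⊔preds=⊥  new=[2,6]  stable
  step 4. node 0  ⊔preds=[2,6]  new=[2,6]  stable

Least fixpoint reached:
  node 0: [2,6]
  node 1: [2,6]
  node 2: [2,6]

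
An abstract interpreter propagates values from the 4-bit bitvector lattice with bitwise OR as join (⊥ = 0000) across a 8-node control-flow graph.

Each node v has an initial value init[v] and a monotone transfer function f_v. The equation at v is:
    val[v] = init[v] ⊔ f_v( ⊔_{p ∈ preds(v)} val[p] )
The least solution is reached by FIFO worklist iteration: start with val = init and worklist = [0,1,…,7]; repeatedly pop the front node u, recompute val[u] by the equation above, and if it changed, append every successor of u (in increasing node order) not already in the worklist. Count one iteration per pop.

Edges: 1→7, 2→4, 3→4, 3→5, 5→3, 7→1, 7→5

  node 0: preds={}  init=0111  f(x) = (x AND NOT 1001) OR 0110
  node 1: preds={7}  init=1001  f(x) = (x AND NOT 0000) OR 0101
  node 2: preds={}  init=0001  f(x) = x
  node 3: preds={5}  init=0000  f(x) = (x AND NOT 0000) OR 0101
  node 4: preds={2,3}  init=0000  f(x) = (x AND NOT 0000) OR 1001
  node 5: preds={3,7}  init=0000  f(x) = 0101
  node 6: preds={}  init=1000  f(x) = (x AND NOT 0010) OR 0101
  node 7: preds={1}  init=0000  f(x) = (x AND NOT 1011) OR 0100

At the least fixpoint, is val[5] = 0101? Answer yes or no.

Iteration log — 11 steps:
  step 1. node 0  ⊔preds=0000  new=0111  stable
  step 2. node 1  ⊔preds=0000  new=1101  old=1001  +wl: 
  step 3. node 2  ⊔preds=0000  new=0001  stable
  step 4. node 3  ⊔preds=0000  new=0101  old=0000  +wl: 
  step 5. node 4  ⊔preds=0101  new=1101  old=0000  +wl: 
  step 6. node 5  ⊔preds=0101  new=0101  old=0000  +wl: 3
  step 7. node 6  ⊔preds=0000  new=1101  old=1000  +wl: 
  step 8. node 7  ⊔preds=1101  new=0100  old=0000  +wl: 1,5
  step 9. node 3  ⊔preds=0101  new=0101  stable
  step 10. node 1  ⊔preds=0100  new=1101  stable
  step 11. node 5  ⊔preds=0101  new=0101  stable

Least fixpoint reached:
  node 0: 0111
  node 1: 1101
  node 2: 0001
  node 3: 0101
  node 4: 1101
  node 5: 0101
  node 6: 1101
  node 7: 0100

yes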